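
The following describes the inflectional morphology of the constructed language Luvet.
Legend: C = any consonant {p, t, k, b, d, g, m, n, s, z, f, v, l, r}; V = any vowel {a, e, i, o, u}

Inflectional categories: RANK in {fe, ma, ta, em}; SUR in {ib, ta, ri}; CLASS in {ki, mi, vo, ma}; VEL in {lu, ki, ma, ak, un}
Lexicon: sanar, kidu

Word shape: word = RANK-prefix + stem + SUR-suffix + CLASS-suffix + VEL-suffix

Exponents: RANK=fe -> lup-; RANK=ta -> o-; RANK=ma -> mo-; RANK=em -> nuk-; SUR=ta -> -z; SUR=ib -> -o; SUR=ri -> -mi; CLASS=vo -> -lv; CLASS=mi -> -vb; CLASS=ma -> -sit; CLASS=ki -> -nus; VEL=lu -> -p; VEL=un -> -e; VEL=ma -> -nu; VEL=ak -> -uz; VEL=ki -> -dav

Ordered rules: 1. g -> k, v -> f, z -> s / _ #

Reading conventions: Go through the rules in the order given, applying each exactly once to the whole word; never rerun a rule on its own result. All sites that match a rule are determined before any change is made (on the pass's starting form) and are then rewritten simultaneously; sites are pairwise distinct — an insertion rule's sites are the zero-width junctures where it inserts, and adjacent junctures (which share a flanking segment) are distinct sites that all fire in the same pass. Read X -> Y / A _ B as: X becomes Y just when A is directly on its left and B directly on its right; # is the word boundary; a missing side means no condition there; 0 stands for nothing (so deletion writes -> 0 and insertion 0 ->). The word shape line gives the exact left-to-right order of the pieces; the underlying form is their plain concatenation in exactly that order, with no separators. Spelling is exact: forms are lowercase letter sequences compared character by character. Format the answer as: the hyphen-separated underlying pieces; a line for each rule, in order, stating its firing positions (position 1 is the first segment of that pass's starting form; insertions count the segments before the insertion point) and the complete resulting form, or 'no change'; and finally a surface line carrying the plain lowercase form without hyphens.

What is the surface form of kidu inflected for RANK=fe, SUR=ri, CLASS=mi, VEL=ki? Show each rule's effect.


underlying: lup-kidu-mi-vb-dav
1. g -> k, v -> f, z -> s / _ #: fires at position(s) 14: lupkidumivbdaf
surface: lupkidumivbdaf


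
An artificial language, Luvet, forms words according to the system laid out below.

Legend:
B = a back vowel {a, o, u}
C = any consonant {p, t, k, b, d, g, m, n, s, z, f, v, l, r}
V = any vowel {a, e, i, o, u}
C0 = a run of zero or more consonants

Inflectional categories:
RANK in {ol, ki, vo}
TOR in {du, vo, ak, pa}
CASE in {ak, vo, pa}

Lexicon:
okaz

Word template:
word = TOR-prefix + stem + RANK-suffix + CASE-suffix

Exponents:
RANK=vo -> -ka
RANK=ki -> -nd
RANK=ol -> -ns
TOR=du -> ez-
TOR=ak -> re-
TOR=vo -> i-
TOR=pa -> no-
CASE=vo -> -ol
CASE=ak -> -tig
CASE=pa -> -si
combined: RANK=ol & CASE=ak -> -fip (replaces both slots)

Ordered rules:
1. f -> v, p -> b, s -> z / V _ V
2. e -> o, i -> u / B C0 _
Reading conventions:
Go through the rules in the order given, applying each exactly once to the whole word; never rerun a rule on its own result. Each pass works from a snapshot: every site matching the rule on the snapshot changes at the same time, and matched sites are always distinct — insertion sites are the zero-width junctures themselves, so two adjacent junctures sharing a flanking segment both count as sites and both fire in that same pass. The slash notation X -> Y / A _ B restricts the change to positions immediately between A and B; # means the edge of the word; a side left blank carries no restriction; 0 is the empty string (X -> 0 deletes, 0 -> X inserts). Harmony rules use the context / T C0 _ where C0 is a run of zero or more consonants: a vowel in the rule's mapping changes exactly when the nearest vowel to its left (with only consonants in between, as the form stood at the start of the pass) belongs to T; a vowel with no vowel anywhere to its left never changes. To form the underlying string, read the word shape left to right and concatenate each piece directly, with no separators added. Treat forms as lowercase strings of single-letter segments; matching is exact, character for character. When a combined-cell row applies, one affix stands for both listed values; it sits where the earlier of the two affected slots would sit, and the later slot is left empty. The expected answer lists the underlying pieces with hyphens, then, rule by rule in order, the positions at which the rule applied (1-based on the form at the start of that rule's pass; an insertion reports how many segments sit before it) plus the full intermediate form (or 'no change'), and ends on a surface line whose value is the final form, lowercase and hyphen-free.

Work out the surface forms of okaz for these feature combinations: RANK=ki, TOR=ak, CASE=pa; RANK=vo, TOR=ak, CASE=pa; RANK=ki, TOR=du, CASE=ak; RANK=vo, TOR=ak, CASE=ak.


cell RANK=ki, TOR=ak, CASE=pa:
underlying: re-okaz-nd-si
1. f -> v, p -> b, s -> z / V _ V: no change
2. e -> o, i -> u / B C0 _: fires at position(s) 10: reokazndsu
surface: reokazndsu

cell RANK=vo, TOR=ak, CASE=pa:
underlying: re-okaz-ka-si
1. f -> v, p -> b, s -> z / V _ V: fires at position(s) 9: reokazkazi
2. e -> o, i -> u / B C0 _: fires at position(s) 10: reokazkazu
surface: reokazkazu

cell RANK=ki, TOR=du, CASE=ak:
underlying: ez-okaz-nd-tig
1. f -> v, p -> b, s -> z / V _ V: no change
2. e -> o, i -> u / B C0 _: fires at position(s) 10: ezokazndtug
surface: ezokazndtug

cell RANK=vo, TOR=ak, CASE=ak:
underlying: re-okaz-ka-tig
1. f -> v, p -> b, s -> z / V _ V: no change
2. e -> o, i -> u / B C0 _: fires at position(s) 10: reokazkatug
surface: reokazkatug


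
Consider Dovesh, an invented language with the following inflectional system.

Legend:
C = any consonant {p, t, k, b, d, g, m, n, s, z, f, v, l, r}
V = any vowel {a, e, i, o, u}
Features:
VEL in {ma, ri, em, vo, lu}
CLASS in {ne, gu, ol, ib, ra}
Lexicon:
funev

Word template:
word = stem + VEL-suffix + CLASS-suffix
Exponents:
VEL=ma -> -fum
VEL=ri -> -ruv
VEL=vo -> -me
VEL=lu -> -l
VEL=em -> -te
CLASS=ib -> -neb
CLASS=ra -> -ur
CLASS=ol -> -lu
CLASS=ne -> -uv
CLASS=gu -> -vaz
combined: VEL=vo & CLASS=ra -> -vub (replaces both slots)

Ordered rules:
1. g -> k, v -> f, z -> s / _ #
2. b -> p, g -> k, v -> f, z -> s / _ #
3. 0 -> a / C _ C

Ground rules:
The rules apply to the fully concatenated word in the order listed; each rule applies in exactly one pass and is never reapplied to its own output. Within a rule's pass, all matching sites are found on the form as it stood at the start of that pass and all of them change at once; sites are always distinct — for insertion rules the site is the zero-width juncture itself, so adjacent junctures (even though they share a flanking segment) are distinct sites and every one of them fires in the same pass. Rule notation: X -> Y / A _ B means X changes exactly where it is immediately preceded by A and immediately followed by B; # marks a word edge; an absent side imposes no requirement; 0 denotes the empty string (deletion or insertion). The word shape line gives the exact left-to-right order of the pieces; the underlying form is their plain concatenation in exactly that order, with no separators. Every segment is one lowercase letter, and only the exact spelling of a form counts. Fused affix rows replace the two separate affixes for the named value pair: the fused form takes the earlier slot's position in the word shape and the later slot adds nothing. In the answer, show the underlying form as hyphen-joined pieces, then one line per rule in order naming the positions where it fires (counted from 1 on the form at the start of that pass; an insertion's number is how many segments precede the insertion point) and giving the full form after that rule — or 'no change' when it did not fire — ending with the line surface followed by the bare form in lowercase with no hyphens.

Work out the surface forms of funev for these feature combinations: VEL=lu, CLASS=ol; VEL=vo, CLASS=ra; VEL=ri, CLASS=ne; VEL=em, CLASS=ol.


cell VEL=lu, CLASS=ol:
underlying: funev-l-lu
1. g -> k, v -> f, z -> s / _ #: no change
2. b -> p, g -> k, v -> f, z -> s / _ #: no change
3. 0 -> a / C _ C: inserts after position(s) 5, 6: funevalalu
surface: funevalalu

cell VEL=vo, CLASS=ra:
underlying: funev-vub
1. g -> k, v -> f, z -> s / _ #: no change
2. b -> p, g -> k, v -> f, z -> s / _ #: fires at position(s) 8: funevvup
3. 0 -> a / C _ C: inserts after position(s) 5: funevavup
surface: funevavup

cell VEL=ri, CLASS=ne:
underlying: funev-ruv-uv
1. g -> k, v -> f, z -> s / _ #: fires at position(s) 10: funevruvuf
2. b -> p, g -> k, v -> f, z -> s / _ #: no change
3. 0 -> a / C _ C: inserts after position(s) 5: funevaruvuf
surface: funevaruvuf

cell VEL=em, CLASS=ol:
underlying: funev-te-lu
1. g -> k, v -> f, z -> s / _ #: no change
2. b -> p, g -> k, v -> f, z -> s / _ #: no change
3. 0 -> a / C _ C: inserts after position(s) 5: funevatelu
surface: funevatelu


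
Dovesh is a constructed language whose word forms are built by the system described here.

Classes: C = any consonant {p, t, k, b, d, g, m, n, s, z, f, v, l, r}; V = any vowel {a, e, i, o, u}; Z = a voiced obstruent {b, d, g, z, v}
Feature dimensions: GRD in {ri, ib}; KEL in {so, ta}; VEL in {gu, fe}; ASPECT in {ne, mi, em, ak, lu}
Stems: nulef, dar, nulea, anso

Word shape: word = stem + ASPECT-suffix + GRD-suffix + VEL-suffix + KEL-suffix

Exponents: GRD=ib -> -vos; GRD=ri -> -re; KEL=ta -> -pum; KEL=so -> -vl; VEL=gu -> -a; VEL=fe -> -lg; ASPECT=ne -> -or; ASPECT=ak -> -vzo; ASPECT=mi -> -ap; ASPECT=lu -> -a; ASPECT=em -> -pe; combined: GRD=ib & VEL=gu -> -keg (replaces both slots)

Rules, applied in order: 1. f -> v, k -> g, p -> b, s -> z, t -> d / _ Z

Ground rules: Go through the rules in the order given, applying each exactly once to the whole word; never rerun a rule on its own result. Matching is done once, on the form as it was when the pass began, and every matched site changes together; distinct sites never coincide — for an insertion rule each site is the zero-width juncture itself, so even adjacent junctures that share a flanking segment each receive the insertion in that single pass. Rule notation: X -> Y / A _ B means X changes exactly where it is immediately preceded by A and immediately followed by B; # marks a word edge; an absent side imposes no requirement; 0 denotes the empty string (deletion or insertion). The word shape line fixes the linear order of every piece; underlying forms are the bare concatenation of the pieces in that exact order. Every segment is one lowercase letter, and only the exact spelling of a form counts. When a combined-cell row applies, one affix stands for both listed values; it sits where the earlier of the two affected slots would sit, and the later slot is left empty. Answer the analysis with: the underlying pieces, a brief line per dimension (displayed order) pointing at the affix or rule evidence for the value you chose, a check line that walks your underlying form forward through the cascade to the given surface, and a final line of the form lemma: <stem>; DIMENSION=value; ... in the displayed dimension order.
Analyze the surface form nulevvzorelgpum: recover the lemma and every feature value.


underlying: nulef-vzo-re-lg-pum
GRD=ri - signalled by the affix -re
KEL=ta - signalled by the affix -pum
VEL=fe - signalled by the affix -lg
ASPECT=ak - signalled by the affix -vzo
check: nulefvzorelgpum -> nulevvzorelgpum
lemma: nulef; GRD=ri; KEL=ta; VEL=fe; ASPECT=ak


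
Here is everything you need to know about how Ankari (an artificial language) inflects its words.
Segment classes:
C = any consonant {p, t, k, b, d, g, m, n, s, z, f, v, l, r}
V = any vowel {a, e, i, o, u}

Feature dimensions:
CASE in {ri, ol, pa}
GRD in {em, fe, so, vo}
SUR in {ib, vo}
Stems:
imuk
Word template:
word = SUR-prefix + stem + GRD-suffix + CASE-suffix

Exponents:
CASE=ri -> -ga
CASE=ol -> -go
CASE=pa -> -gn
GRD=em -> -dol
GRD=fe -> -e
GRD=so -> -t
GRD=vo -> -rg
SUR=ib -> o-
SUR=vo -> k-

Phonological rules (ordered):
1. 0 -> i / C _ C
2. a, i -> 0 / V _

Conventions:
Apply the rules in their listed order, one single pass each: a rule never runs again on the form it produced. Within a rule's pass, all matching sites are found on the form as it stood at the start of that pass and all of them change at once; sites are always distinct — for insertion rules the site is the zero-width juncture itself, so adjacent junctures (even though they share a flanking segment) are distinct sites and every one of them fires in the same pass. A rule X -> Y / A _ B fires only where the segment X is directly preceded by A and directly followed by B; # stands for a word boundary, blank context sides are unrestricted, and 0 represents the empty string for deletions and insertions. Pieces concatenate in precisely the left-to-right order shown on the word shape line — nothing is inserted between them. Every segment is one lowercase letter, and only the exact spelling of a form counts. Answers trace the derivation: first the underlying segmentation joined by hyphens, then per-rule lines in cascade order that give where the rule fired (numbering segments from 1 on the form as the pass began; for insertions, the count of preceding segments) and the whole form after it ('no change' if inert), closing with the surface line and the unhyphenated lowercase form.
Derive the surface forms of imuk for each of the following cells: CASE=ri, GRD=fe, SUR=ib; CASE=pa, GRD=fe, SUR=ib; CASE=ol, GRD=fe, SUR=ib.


cell CASE=ri, GRD=fe, SUR=ib:
underlying: o-imuk-e-ga
1. 0 -> i / C _ C: no change
2. a, i -> 0 / V _: fires at position(s) 2: omukega
surface: omukega

cell CASE=pa, GRD=fe, SUR=ib:
underlying: o-imuk-e-gn
1. 0 -> i / C _ C: inserts after position(s) 7: oimukegin
2. a, i -> 0 / V _: fires at position(s) 2: omukegin
surface: omukegin

cell CASE=ol, GRD=fe, SUR=ib:
underlying: o-imuk-e-go
1. 0 -> i / C _ C: no change
2. a, i -> 0 / V _: fires at position(s) 2: omukego
surface: omukego


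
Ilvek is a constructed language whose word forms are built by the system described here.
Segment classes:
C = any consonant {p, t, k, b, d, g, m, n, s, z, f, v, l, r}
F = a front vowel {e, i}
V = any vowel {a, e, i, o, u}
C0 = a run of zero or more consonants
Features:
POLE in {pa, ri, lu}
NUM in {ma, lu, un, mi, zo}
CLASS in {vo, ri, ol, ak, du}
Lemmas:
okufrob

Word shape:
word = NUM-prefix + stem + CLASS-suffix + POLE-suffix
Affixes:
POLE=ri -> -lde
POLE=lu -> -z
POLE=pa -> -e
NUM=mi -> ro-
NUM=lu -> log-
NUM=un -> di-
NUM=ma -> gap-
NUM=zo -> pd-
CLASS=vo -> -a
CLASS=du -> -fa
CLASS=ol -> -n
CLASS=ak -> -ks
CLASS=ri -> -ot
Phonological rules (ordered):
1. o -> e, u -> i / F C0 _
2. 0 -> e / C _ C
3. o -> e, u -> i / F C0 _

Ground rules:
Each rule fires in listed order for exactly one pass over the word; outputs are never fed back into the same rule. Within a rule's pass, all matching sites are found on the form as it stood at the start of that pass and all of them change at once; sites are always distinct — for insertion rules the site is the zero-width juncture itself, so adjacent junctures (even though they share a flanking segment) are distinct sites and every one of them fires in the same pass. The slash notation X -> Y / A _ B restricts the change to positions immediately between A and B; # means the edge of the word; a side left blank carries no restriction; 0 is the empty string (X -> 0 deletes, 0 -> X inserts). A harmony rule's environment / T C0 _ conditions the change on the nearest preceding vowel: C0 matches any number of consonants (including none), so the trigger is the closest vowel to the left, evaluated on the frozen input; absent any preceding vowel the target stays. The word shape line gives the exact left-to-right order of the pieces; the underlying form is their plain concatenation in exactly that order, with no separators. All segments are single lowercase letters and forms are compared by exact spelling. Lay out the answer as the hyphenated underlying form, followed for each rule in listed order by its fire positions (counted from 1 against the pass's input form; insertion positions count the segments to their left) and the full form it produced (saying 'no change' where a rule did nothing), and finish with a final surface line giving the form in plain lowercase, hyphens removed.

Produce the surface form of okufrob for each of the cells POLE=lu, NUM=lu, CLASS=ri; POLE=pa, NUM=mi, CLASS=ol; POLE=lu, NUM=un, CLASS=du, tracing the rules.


cell POLE=lu, NUM=lu, CLASS=ri:
underlying: log-okufrob-ot-z
1. o -> e, u -> i / F C0 _: no change
2. 0 -> e / C _ C: inserts after position(s) 7, 12: logokuferobotez
3. o -> e, u -> i / F C0 _: fires at position(s) 10: logokuferebotez
surface: logokuferebotez

cell POLE=pa, NUM=mi, CLASS=ol:
underlying: ro-okufrob-n-e
1. o -> e, u -> i / F C0 _: no change
2. 0 -> e / C _ C: inserts after position(s) 6, 9: rookuferobene
3. o -> e, u -> i / F C0 _: fires at position(s) 9: rookuferebene
surface: rookuferebene

cell POLE=lu, NUM=un, CLASS=du:
underlying: di-okufrob-fa-z
1. o -> e, u -> i / F C0 _: fires at position(s) 3: diekufrobfaz
2. 0 -> e / C _ C: inserts after position(s) 6, 9: diekuferobefaz
3. o -> e, u -> i / F C0 _: fires at position(s) 5, 9: diekiferebefaz
surface: diekiferebefaz


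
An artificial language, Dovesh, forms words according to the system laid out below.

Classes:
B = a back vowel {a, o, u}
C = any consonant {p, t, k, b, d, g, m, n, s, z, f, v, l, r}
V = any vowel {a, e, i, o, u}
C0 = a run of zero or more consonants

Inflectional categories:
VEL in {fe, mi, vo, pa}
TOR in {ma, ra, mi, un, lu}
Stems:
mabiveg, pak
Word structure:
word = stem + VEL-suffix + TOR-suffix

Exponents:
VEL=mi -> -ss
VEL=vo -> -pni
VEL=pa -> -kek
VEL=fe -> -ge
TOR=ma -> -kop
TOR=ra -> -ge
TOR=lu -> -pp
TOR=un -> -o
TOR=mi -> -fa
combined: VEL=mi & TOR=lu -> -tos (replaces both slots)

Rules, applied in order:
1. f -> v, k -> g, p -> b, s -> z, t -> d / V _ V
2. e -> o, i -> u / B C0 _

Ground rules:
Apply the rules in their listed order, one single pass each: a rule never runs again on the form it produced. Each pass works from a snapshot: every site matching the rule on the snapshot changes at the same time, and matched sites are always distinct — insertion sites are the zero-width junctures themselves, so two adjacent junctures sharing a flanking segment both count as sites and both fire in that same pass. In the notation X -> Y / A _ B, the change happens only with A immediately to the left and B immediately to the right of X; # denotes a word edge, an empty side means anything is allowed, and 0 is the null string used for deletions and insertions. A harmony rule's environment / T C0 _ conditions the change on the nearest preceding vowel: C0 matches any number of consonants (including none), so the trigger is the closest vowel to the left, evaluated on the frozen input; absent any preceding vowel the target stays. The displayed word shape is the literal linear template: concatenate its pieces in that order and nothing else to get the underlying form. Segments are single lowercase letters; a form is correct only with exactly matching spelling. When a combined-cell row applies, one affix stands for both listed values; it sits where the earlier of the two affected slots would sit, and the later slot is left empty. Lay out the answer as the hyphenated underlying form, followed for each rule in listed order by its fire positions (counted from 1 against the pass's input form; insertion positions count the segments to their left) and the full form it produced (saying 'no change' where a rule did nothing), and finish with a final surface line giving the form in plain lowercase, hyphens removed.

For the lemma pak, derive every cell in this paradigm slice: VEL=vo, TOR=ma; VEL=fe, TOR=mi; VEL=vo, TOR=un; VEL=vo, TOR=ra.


cell VEL=vo, TOR=ma:
underlying: pak-pni-kop
1. f -> v, k -> g, p -> b, s -> z, t -> d / V _ V: fires at position(s) 7: pakpnigop
2. e -> o, i -> u / B C0 _: fires at position(s) 6: pakpnugop
surface: pakpnugop

cell VEL=fe, TOR=mi:
underlying: pak-ge-fa
1. f -> v, k -> g, p -> b, s -> z, t -> d / V _ V: fires at position(s) 6: pakgeva
2. e -> o, i -> u / B C0 _: fires at position(s) 5: pakgova
surface: pakgova

cell VEL=vo, TOR=un:
underlying: pak-pni-o
1. f -> v, k -> g, p -> b, s -> z, t -> d / V _ V: no change
2. e -> o, i -> u / B C0 _: fires at position(s) 6: pakpnuo
surface: pakpnuo

cell VEL=vo, TOR=ra:
underlying: pak-pni-ge
1. f -> v, k -> g, p -> b, s -> z, t -> d / V _ V: no change
2. e -> o, i -> u / B C0 _: fires at position(s) 6: pakpnuge
surface: pakpnuge


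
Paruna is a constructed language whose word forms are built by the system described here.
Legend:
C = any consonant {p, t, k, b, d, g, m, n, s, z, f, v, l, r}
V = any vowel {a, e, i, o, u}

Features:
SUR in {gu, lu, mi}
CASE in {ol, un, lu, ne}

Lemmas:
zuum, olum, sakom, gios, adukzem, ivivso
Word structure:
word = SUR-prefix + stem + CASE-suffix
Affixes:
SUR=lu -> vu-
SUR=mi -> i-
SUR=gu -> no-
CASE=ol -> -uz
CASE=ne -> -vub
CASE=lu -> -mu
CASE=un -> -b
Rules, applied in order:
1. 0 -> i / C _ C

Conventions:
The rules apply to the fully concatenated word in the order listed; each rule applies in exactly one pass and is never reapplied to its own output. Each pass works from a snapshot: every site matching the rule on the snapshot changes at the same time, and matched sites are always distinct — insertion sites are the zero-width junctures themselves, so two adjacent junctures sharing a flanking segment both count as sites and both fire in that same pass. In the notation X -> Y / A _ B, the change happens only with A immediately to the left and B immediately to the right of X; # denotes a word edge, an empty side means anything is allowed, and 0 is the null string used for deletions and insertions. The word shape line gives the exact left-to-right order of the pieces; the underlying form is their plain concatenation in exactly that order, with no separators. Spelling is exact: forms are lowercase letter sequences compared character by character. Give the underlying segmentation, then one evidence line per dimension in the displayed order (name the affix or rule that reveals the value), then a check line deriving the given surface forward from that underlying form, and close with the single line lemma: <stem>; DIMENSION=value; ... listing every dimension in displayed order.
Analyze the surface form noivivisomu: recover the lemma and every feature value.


underlying: no-ivivso-mu
SUR=gu - signalled by the affix no-
CASE=lu - signalled by the affix -mu
check: noivivsomu -> noivivisomu
lemma: ivivso; SUR=gu; CASE=lu


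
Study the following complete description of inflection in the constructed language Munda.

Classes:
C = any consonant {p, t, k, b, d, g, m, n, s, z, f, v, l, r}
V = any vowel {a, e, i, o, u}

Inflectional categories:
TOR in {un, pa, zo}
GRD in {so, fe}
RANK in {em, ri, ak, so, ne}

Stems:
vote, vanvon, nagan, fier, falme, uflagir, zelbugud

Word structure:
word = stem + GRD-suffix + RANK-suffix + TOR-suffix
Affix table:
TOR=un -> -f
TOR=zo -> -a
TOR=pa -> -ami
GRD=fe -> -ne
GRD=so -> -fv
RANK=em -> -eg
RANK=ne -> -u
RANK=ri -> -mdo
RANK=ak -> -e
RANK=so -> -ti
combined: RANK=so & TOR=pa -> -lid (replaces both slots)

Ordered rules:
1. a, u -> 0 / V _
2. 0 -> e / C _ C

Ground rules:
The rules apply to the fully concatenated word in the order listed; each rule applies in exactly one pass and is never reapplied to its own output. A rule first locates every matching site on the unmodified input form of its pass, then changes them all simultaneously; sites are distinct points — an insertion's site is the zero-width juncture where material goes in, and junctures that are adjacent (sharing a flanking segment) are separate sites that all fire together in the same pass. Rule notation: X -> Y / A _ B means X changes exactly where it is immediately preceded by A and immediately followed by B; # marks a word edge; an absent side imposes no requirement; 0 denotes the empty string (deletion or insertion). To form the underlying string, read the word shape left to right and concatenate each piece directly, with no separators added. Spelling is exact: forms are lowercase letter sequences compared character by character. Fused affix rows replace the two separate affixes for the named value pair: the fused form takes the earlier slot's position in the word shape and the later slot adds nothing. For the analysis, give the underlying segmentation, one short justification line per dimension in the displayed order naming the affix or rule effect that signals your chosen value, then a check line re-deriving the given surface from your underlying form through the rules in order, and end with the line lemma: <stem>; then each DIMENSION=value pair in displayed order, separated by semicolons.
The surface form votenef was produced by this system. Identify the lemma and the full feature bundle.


underlying: vote-ne-u-f
TOR=un - signalled by the affix -f
GRD=fe - signalled by the affix -ne
RANK=ne - signalled by the affix -u
check: voteneuf -> votenef -> votenef
lemma: vote; TOR=un; GRD=fe; RANK=ne


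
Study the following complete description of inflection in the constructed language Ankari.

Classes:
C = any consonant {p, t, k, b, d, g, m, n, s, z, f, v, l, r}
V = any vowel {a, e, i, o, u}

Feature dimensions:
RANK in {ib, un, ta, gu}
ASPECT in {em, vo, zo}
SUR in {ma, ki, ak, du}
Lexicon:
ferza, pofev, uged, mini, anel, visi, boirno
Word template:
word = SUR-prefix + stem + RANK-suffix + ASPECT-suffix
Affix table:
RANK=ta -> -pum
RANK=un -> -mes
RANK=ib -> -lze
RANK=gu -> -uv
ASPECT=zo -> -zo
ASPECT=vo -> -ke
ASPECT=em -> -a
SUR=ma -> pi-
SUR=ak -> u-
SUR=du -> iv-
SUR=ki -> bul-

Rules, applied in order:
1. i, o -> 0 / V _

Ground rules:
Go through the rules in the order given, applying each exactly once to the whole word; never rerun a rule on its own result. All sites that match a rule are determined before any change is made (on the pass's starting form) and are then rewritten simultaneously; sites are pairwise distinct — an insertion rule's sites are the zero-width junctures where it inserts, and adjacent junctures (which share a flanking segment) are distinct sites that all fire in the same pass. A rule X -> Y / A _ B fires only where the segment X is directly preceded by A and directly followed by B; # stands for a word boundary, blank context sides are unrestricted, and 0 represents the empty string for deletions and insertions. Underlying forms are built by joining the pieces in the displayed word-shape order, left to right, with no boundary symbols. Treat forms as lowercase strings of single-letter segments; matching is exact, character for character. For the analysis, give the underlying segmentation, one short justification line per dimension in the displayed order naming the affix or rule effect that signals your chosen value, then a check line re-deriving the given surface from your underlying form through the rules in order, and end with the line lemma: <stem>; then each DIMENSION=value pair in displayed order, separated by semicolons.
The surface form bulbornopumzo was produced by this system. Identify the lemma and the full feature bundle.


underlying: bul-boirno-pum-zo
RANK=ta - signalled by the affix -pum
ASPECT=zo - signalled by the affix -zo
SUR=ki - signalled by the affix bul-
check: bulboirnopumzo -> bulbornopumzo
lemma: boirno; RANK=ta; ASPECT=zo; SUR=ki


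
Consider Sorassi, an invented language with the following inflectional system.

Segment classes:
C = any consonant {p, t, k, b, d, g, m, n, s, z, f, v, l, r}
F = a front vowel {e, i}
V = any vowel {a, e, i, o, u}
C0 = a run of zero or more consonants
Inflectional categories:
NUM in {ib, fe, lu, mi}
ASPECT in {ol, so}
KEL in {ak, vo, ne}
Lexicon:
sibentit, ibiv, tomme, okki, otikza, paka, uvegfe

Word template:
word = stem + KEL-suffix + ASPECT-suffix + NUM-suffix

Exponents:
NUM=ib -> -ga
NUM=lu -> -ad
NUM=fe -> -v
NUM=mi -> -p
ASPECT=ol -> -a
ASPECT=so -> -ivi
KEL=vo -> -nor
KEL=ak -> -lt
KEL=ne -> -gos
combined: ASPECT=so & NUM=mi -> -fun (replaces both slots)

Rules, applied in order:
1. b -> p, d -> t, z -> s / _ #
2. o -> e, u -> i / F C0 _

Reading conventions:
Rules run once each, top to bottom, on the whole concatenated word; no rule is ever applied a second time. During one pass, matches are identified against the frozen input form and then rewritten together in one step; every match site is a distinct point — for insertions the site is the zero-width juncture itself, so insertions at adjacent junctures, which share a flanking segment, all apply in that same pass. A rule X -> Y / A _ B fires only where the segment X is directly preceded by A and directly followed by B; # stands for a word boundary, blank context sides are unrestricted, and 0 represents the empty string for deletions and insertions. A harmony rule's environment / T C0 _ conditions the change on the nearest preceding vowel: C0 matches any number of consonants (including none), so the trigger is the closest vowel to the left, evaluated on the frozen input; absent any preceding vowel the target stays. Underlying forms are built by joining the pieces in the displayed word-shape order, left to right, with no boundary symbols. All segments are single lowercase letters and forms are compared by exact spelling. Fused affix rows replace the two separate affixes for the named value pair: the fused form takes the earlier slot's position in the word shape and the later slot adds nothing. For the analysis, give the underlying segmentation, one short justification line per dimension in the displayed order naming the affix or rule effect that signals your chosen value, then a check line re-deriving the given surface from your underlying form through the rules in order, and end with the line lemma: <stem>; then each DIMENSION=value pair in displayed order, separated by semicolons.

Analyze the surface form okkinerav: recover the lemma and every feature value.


underlying: okki-nor-a-v
NUM=fe - signalled by the affix -v
ASPECT=ol - signalled by the affix -a
KEL=vo - signalled by the affix -nor
check: okkinorav -> okkinorav -> okkinerav
lemma: okki; NUM=fe; ASPECT=ol; KEL=vo


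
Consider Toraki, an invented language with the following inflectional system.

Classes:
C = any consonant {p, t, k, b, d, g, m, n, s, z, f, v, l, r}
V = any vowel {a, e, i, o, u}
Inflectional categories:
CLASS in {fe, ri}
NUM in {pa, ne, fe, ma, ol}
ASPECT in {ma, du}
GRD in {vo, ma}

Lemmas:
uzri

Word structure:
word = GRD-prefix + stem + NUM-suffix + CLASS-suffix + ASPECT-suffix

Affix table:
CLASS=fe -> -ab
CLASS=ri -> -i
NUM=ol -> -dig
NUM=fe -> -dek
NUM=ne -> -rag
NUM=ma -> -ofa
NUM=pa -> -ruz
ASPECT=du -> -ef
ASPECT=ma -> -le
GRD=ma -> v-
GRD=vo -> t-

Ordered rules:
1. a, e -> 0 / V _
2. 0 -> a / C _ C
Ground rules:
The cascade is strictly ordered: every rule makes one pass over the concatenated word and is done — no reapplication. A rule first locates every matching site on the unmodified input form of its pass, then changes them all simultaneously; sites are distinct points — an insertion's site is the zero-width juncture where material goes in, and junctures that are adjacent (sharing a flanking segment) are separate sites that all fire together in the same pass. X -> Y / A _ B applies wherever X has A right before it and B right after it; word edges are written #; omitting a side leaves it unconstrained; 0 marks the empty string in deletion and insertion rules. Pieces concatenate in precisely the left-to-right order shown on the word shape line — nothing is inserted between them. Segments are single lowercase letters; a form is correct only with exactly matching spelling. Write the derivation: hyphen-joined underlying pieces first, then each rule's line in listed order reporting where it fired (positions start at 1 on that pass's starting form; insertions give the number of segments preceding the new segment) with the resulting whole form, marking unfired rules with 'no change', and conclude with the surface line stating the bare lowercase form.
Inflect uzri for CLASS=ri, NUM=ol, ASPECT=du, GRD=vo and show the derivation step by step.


underlying: t-uzri-dig-i-ef
1. a, e -> 0 / V _: fires at position(s) 10: tuzridigif
2. 0 -> a / C _ C: inserts after position(s) 3: tuzaridigif
surface: tuzaridigif


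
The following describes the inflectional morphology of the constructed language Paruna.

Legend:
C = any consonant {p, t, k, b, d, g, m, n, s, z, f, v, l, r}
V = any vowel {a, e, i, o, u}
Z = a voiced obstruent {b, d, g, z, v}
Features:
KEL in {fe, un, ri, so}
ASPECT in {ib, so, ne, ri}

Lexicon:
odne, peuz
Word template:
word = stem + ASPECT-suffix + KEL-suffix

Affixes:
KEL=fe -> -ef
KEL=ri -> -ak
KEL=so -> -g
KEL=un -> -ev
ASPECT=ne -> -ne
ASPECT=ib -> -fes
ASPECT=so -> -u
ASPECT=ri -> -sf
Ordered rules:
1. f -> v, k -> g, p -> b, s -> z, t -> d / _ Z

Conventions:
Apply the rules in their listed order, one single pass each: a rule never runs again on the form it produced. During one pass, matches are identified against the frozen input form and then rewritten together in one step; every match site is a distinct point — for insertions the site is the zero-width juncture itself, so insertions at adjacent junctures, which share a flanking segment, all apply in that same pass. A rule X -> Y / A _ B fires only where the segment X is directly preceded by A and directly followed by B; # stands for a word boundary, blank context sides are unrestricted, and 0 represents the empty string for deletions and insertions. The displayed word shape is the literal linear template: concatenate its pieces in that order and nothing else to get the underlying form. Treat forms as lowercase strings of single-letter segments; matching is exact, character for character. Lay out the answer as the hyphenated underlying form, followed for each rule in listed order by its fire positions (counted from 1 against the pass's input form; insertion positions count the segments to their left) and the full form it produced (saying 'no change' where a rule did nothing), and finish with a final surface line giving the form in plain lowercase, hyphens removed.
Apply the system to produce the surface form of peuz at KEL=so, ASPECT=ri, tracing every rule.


underlying: peuz-sf-g
1. f -> v, k -> g, p -> b, s -> z, t -> d / _ Z: fires at position(s) 6: peuzsvg
surface: peuzsvg


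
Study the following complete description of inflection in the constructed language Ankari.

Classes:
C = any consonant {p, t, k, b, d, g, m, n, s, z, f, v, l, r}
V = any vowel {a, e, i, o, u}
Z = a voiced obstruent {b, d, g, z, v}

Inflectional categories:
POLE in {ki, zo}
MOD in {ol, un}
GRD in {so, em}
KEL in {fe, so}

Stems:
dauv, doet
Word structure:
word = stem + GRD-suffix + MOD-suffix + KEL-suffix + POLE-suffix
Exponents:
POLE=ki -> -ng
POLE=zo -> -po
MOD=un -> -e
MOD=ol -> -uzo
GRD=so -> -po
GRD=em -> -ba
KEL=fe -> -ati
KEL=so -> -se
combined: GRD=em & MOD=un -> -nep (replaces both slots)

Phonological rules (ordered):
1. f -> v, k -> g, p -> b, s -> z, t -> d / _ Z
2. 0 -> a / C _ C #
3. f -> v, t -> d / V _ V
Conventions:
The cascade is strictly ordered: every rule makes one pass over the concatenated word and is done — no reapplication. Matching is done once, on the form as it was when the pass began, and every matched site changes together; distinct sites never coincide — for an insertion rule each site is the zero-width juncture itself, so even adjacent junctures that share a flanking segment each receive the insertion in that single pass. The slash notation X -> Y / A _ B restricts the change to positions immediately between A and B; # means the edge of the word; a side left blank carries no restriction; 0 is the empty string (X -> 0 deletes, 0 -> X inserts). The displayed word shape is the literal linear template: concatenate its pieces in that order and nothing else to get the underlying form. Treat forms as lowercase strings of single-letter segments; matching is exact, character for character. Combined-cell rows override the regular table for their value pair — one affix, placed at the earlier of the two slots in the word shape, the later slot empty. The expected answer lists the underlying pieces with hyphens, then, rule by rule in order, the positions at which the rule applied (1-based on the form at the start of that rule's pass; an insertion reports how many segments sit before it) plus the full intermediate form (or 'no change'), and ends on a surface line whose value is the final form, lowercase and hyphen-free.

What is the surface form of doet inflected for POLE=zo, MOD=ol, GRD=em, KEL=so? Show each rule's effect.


underlying: doet-ba-uzo-se-po
1. f -> v, k -> g, p -> b, s -> z, t -> d / _ Z: fires at position(s) 4: doedbauzosepo
2. 0 -> a / C _ C #: no change
3. f -> v, t -> d / V _ V: no change
surface: doedbauzosepo


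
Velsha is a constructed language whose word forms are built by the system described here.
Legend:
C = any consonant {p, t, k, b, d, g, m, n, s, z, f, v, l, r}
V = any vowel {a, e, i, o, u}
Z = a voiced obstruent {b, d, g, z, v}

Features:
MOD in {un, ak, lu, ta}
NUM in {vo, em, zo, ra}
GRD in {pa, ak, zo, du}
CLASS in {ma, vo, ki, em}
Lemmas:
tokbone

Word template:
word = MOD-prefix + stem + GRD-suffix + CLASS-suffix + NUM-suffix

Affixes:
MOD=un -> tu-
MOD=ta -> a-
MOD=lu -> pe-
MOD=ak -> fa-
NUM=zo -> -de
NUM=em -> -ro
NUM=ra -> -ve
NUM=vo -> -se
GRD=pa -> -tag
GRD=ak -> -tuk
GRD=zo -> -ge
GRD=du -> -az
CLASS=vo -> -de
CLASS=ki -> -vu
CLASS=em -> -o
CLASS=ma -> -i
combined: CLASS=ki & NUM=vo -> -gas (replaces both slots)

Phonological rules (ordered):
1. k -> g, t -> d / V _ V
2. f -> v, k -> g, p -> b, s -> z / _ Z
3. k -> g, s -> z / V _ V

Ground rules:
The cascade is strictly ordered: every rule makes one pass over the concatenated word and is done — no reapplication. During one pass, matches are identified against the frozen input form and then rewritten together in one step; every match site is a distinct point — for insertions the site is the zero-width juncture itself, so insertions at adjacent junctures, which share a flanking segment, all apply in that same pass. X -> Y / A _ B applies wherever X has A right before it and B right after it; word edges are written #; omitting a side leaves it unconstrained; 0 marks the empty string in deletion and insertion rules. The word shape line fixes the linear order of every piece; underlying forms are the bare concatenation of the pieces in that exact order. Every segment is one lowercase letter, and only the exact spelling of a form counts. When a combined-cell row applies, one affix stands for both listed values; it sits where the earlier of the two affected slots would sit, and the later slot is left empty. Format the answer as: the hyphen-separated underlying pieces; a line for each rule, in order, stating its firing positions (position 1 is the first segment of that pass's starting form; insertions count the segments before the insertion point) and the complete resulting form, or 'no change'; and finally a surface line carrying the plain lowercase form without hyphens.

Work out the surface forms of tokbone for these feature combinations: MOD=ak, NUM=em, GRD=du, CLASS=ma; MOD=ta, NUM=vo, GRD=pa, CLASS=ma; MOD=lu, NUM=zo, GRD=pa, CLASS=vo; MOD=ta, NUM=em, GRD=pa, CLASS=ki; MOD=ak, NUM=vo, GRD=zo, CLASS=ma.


cell MOD=ak, NUM=em, GRD=du, CLASS=ma:
underlying: fa-tokbone-az-i-ro
1. k -> g, t -> d / V _ V: fires at position(s) 3: fadokboneaziro
2. f -> v, k -> g, p -> b, s -> z / _ Z: fires at position(s) 5: fadogboneaziro
3. k -> g, s -> z / V _ V: no change
surface: fadogboneaziro

cell MOD=ta, NUM=vo, GRD=pa, CLASS=ma:
underlying: a-tokbone-tag-i-se
1. k -> g, t -> d / V _ V: fires at position(s) 2, 9: adokbonedagise
2. f -> v, k -> g, p -> b, s -> z / _ Z: fires at position(s) 4: adogbonedagise
3. k -> g, s -> z / V _ V: fires at position(s) 13: adogbonedagize
surface: adogbonedagize

cell MOD=lu, NUM=zo, GRD=pa, CLASS=vo:
underlying: pe-tokbone-tag-de-de
1. k -> g, t -> d / V _ V: fires at position(s) 3, 10: pedokbonedagdede
2. f -> v, k -> g, p -> b, s -> z / _ Z: fires at position(s) 5: pedogbonedagdede
3. k -> g, s -> z / V _ V: no change
surface: pedogbonedagdede

cell MOD=ta, NUM=em, GRD=pa, CLASS=ki:
underlying: a-tokbone-tag-vu-ro
1. k -> g, t -> d / V _ V: fires at position(s) 2, 9: adokbonedagvuro
2. f -> v, k -> g, p -> b, s -> z / _ Z: fires at position(s) 4: adogbonedagvuro
3. k -> g, s -> z / V _ V: no change
surface: adogbonedagvuro

cell MOD=ak, NUM=vo, GRD=zo, CLASS=ma:
underlying: fa-tokbone-ge-i-se
1. k -> g, t -> d / V _ V: fires at position(s) 3: fadokbonegeise
2. f -> v, k -> g, p -> b, s -> z / _ Z: fires at position(s) 5: fadogbonegeise
3. k -> g, s -> z / V _ V: fires at position(s) 13: fadogbonegeize
surface: fadogbonegeize
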